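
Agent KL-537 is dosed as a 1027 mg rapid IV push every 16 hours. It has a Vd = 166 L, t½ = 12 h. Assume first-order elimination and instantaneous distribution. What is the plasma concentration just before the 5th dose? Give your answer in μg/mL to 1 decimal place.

4.0 μg/mL

f = (1/2)^(τ/t½) = (1/2)^(16/12) ≈ 0.3969.
C₀ = D/Vd = 1027/166 ≈ 6.187 μg/mL.
Before the 5th dose, 4 doses have been given. Superposition: Cmin = C₀·(f + f² + … + f^4).
≈ 6.187 × (0.3969 + 0.1575 + 0.0625 + 0.0248) ≈ 6.187 × 0.6417 ≈ 3.970 μg/mL.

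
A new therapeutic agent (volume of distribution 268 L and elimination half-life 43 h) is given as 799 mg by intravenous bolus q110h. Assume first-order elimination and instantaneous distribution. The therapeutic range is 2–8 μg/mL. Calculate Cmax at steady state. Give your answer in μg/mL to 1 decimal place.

Over one 110-h interval, 110/43 ≈ 2.5581 half-lives elapse, leaving f ≈ 0.1698 of each dose.
Accumulation ratio R = 1/(1 − f) ≈ 1/0.8302 ≈ 1.2045.
Each bolus raises the concentration by D/Vd = 799/268 ≈ 2.981 μg/mL.
Cmax,ss = C₀/(1 − f) ≈ 2.981/0.8302 ≈ 3.591 μg/mL.
Peak 3.6 μg/mL vs MTC 8 μg/mL: below toxic threshold.

3.6 μg/mL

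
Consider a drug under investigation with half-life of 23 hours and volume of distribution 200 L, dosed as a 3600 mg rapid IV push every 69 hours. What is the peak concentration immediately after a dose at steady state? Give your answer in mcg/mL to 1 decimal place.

The dosing interval is 3 half-lives, so f = 2^(−3) = 0.125.
Accumulation ratio R = 1/(1 − f) = 1/0.875 = 8/7.
Single-dose peak C₀ = D/Vd = 3600/200 = 18 mcg/mL.
Steady-state peak Cmax,ss = C₀·R = 18 × 8/7 ≈ 20.571 mcg/mL.

20.6 mcg/mL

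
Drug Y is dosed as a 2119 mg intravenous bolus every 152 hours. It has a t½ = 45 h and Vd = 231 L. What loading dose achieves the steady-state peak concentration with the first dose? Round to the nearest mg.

2345 mg

f = (1/2)^(152/45) ≈ 0.096203; accumulation ratio R = 1/(1−f) ≈ 1.10644.
Loading dose to hit Cmax,ss on first dose: D_load = D_maint·R ≈ 2119 × 1.10644 ≈ 2344.55 mg.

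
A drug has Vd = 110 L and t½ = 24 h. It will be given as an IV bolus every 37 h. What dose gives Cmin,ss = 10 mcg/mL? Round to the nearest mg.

τ/t½ = 37/24 ≈ 1.5417, so f = (1/2)^(37/24) ≈ 0.343488.
Cmin,ss = (D/Vd)·f/(1−f), so D = Cmin,ss·Vd·(1−f)/f.
D = 10 × 110 × (1−f)/f ≈ 10 × 110 × 1.91131 ≈ 2102.44 mg.

2102 mg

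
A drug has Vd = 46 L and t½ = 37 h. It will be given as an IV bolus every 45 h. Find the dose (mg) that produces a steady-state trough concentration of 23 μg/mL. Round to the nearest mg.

τ/t½ = 45/37 ≈ 1.2162, so f = (1/2)^(45/37) ≈ 0.430410.
Cmin,ss = (D/Vd)·f/(1−f), so D = Cmin,ss·Vd·(1−f)/f.
D = 23 × 46 × (1−f)/f ≈ 23 × 46 × 1.32337 ≈ 1400.13 mg.

1400 mg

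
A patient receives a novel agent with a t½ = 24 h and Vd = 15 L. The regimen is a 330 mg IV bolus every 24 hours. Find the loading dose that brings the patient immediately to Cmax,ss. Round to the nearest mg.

f = (1/2)^(24/24) ≈ 0.500000; accumulation ratio R = 1/(1−f) ≈ 2.00000.
Loading dose to hit Cmax,ss on first dose: D_load = D_maint·R ≈ 330 × 2.00000 ≈ 660.00 mg.

660 mg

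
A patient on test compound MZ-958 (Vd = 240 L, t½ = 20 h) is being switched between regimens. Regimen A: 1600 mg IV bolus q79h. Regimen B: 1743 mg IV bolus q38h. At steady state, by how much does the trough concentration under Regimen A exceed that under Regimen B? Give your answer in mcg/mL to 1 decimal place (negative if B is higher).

-2.2 mcg/mL

Regimen A: f = (1/2)^(79/20) ≈ 0.0647; Cmin,ss = (1600/240)·f/(1−f) ≈ 0.461 mcg/mL.
Regimen B: f = (1/2)^(38/20) ≈ 0.2679; Cmin,ss = (1743/240)·f/(1−f) ≈ 2.658 mcg/mL.
Difference ≈ 0.461 − 2.658 ≈ -2.197 mcg/mL.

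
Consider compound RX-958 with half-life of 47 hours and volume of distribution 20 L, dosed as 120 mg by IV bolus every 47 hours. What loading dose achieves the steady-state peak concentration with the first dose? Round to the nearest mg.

f = (1/2)^(47/47) ≈ 0.500000; accumulation ratio R = 1/(1−f) ≈ 2.00000.
Loading dose to hit Cmax,ss on first dose: D_load = D_maint·R ≈ 120 × 2.00000 ≈ 240.00 mg.

240 mg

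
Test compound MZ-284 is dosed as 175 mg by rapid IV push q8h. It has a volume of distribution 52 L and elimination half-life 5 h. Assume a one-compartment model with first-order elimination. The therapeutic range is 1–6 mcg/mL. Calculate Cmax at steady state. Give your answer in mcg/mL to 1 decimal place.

5.0 mcg/mL

Over one 8-h interval, 8/5 ≈ 1.6 half-lives elapse, leaving f ≈ 0.3299 of each dose.
Accumulation ratio R = 1/(1 − f) ≈ 1/0.6701 ≈ 1.4923.
Each bolus raises the concentration by D/Vd = 175/52 ≈ 3.365 mcg/mL.
Cmax,ss = C₀/(1 − f) ≈ 3.365/0.6701 ≈ 5.022 mcg/mL.
Peak 5.0 mcg/mL vs MTC 6 mcg/mL: below toxic threshold.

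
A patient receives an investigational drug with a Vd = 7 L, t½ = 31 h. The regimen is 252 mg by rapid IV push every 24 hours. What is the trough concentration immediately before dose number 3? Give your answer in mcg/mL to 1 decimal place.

33.4 mcg/mL

f = (1/2)^(τ/t½) = (1/2)^(24/31) ≈ 0.5847.
C₀ = D/Vd = 252/7 ≈ 36.000 mcg/mL.
Before the 3rd dose, 2 doses have been given. Superposition: Cmin = C₀·(f + f²).
≈ 36.000 × (0.5847 + 0.3419) ≈ 36.000 × 0.9266 ≈ 33.358 mcg/mL.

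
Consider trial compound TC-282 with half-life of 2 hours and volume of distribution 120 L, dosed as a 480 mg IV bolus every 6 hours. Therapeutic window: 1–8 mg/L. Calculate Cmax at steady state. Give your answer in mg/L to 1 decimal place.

4.6 mg/L

τ = 6 h = 3 half-lives, so f = (1/2)^3 = 0.125.
At steady state, R = 1/(1 − 0.125) = 8/7.
Single-dose peak C₀ = D/Vd = 480/120 = 4 mg/L.
Steady-state peak Cmax,ss = C₀·R = 4 × 8/7 ≈ 4.571 mg/L.
Peak 4.6 mg/L vs MTC 8 mg/L: below toxic threshold.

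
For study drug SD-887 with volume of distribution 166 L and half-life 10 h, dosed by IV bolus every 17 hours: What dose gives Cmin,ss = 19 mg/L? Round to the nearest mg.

7093 mg

τ/t½ = 17/10 ≈ 1.7, so f = (1/2)^(17/10) ≈ 0.307786.
Cmin,ss = (D/Vd)·f/(1−f), so D = Cmin,ss·Vd·(1−f)/f.
D = 19 × 166 × (1−f)/f ≈ 19 × 166 × 2.24901 ≈ 7093.38 mg.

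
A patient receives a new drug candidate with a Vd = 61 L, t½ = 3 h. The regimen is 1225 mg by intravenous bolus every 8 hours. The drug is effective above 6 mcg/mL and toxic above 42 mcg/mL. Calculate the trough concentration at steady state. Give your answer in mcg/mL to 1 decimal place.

3.8 mcg/mL

k = ln2/t½ = ln2/3 ≈ 0.231049 h⁻¹; fraction remaining f = e^(−kτ) = e^(−0.231049×8) ≈ 0.1575.
At steady state, accumulation factor R = 1/(1 − e^(−kτ)) ≈ 1.1869.
Each bolus raises the concentration by D/Vd = 1225/61 ≈ 20.082 mcg/mL.
Steady-state peak Cmax,ss = C₀·R ≈ 20.082 × 1.1869 ≈ 23.835 mcg/mL.
Steady-state trough Cmin,ss = Cmax,ss·f ≈ 23.835 × 0.1575 ≈ 3.754 mcg/mL.
Trough 3.8 mcg/mL vs MEC 6 mcg/mL: subtherapeutic.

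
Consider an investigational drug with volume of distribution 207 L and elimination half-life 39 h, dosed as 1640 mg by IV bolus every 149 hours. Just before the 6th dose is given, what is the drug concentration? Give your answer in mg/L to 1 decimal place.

f = (1/2)^(τ/t½) = (1/2)^(149/39) ≈ 0.0708.
C₀ = D/Vd = 1640/207 ≈ 7.923 mg/L.
Before the 6th dose, 5 doses have been given. Superposition: Cmin = C₀·(f + f² + … + f^5).
≈ 7.923 × (0.0708 + 0.0050 + 0.0004 + 0.0000 + 0.0000) ≈ 7.923 × 0.0762 ≈ 0.604 mg/L.

0.6 mg/L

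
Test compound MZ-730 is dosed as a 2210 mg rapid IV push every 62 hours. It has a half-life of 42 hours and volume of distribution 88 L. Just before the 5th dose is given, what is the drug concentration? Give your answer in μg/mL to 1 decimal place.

13.9 μg/mL

f = (1/2)^(τ/t½) = (1/2)^(62/42) ≈ 0.3594.
C₀ = D/Vd = 2210/88 ≈ 25.114 μg/mL.
Before the 5th dose, 4 doses have been given. Superposition: Cmin = C₀·(f + f² + … + f^4).
≈ 25.114 × (0.3594 + 0.1292 + 0.0464 + 0.0167) ≈ 25.114 × 0.5517 ≈ 13.855 μg/mL.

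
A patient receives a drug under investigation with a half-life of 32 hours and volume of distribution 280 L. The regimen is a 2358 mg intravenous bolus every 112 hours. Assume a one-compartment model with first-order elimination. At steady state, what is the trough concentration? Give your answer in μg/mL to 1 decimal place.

0.8 μg/mL

Over one 112-h interval, 112/32 ≈ 3.5 half-lives elapse, leaving f ≈ 0.0884 of each dose.
Each bolus raises the concentration by D/Vd = 2358/280 ≈ 8.421 μg/mL.
Steady-state trough Cmin,ss = C₀·f/(1−f) ≈ 8.421 × 0.0884/0.9116 ≈ 0.817 μg/mL.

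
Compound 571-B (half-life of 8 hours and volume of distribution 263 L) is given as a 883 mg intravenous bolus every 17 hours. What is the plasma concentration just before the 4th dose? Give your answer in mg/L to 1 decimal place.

f = (1/2)^(τ/t½) = (1/2)^(17/8) ≈ 0.2293.
C₀ = D/Vd = 883/263 ≈ 3.357 mg/L.
Before the 4th dose, 3 doses have been given. Superposition: Cmin = C₀·(f + f² + … + f^3).
≈ 3.357 × (0.2293 + 0.0526 + 0.0121) ≈ 3.357 × 0.2940 ≈ 0.987 mg/L.

1.0 mg/L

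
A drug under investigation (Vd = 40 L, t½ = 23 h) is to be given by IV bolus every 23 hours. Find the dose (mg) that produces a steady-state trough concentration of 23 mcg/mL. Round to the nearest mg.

τ/t½ = 23/23 ≈ 1, so f = (1/2)^(23/23) ≈ 0.500000.
Cmin,ss = (D/Vd)·f/(1−f), so D = Cmin,ss·Vd·(1−f)/f.
D = 23 × 40 × (1−f)/f ≈ 23 × 40 × 1.00000 ≈ 920.00 mg.

920 mg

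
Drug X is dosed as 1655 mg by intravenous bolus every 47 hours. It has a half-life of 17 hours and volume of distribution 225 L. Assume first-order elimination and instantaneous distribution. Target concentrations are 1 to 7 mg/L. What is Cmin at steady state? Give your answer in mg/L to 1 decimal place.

k = ln2/t½ = ln2/17 ≈ 0.040773 h⁻¹; fraction remaining f = e^(−kτ) = e^(−0.040773×47) ≈ 0.1471.
Accumulation ratio R = 1/(1 − f) ≈ 1/0.8529 ≈ 1.1725.
Single-dose peak C₀ = D/Vd = 1655/225 ≈ 7.356 mg/L.
Steady-state peak Cmax,ss = C₀·R ≈ 7.356 × 1.1725 ≈ 8.625 mg/L.
One interval later, Cmin,ss = Cmax,ss·e^(−kτ) ≈ 8.625 × 0.1471 ≈ 1.269 mg/L.
Trough 1.3 mg/L vs MEC 1 mg/L: adequate.

1.3 mg/L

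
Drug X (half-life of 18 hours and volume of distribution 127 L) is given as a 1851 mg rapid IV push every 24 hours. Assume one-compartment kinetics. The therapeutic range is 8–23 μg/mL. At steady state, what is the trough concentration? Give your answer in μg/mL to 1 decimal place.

9.6 μg/mL

k = ln2/t½ = ln2/18 ≈ 0.038508 h⁻¹; fraction remaining f = e^(−kτ) = e^(−0.038508×24) ≈ 0.3969.
Each bolus raises the concentration by D/Vd = 1851/127 ≈ 14.575 μg/mL.
Steady-state trough Cmin,ss = C₀·f/(1−f) ≈ 14.575 × 0.3969/0.6031 ≈ 9.592 μg/mL.
Trough 9.6 μg/mL vs MEC 8 μg/mL: adequate.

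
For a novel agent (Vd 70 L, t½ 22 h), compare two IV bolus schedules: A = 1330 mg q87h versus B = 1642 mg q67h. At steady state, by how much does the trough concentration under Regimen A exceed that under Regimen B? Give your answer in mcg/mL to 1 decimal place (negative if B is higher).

-1.9 mcg/mL

Regimen A: f = (1/2)^(87/22) ≈ 0.0645; Cmin,ss = (1330/70)·f/(1−f) ≈ 1.310 mcg/mL.
Regimen B: f = (1/2)^(67/22) ≈ 0.1211; Cmin,ss = (1642/70)·f/(1−f) ≈ 3.232 mcg/mL.
Difference ≈ 1.310 − 3.232 ≈ -1.922 mcg/mL.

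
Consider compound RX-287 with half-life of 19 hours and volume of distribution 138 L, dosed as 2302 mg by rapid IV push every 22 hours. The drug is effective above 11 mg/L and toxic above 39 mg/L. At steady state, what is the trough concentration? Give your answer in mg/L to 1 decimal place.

τ/t½ = 22/19 ≈ 1.1579, so fraction remaining f = (1/2)^(22/19) ≈ 0.4482.
Single-dose peak C₀ = D/Vd = 2302/138 ≈ 16.681 mg/L.
Steady-state trough Cmin,ss = C₀·f/(1−f) ≈ 16.681 × 0.4482/0.5518 ≈ 13.549 mg/L.
Trough 13.5 mg/L vs MEC 11 mg/L: adequate.

13.5 mg/L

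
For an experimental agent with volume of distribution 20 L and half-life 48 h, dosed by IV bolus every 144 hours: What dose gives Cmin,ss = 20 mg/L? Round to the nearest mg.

2800 mg

τ/t½ = 144/48 ≈ 3, so f = (1/2)^(144/48) ≈ 0.125000.
Cmin,ss = (D/Vd)·f/(1−f), so D = Cmin,ss·Vd·(1−f)/f.
D = 20 × 20 × (1−f)/f ≈ 20 × 20 × 7.00000 ≈ 2800.00 mg.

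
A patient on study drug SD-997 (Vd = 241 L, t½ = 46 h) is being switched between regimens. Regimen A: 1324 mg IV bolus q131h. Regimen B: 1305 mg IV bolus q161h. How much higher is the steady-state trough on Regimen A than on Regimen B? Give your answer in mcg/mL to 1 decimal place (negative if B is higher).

Regimen A: f = (1/2)^(131/46) ≈ 0.1389; Cmin,ss = (1324/241)·f/(1−f) ≈ 0.886 mcg/mL.
Regimen B: f = (1/2)^(161/46) ≈ 0.0884; Cmin,ss = (1305/241)·f/(1−f) ≈ 0.525 mcg/mL.
Difference ≈ 0.886 − 0.525 ≈ 0.361 mcg/mL.

0.4 mcg/mL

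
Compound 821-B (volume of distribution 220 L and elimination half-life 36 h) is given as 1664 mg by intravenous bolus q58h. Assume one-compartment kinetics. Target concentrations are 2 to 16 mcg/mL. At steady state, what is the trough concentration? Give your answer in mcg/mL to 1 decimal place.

τ/t½ = 58/36 ≈ 1.6111, so fraction remaining f = (1/2)^(58/36) ≈ 0.3273.
Single-dose peak C₀ = D/Vd = 1664/220 ≈ 7.564 mcg/mL.
Steady-state trough Cmin,ss = C₀·f/(1−f) ≈ 7.564 × 0.3273/0.6727 ≈ 3.680 mcg/mL.
Trough 3.7 mcg/mL vs MEC 2 mcg/mL: adequate.

3.7 mcg/mL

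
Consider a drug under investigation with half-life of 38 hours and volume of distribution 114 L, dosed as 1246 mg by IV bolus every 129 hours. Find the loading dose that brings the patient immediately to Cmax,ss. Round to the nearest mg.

f = (1/2)^(129/38) ≈ 0.095079; accumulation ratio R = 1/(1−f) ≈ 1.10507.
Loading dose to hit Cmax,ss on first dose: D_load = D_maint·R ≈ 1246 × 1.10507 ≈ 1376.92 mg.

1377 mg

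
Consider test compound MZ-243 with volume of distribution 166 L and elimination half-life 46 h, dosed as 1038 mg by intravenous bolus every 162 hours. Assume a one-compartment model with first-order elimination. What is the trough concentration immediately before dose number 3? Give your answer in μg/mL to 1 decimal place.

0.6 μg/mL

f = (1/2)^(τ/t½) = (1/2)^(162/46) ≈ 0.0871.
C₀ = D/Vd = 1038/166 ≈ 6.253 μg/mL.
Before the 3rd dose, 2 doses have been given. Superposition: Cmin = C₀·(f + f²).
≈ 6.253 × (0.0871 + 0.0076) ≈ 6.253 × 0.0947 ≈ 0.592 μg/mL.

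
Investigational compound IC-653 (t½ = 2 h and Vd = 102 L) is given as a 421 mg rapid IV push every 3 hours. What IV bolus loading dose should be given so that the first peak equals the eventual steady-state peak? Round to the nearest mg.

f = (1/2)^(3/2) ≈ 0.353553; accumulation ratio R = 1/(1−f) ≈ 1.54692.
Loading dose to hit Cmax,ss on first dose: D_load = D_maint·R ≈ 421 × 1.54692 ≈ 651.25 mg.

651 mg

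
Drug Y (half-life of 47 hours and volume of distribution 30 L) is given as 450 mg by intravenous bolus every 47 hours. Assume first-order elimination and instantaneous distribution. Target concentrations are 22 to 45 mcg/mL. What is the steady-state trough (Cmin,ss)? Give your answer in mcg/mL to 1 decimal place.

15.0 mcg/mL

The dosing interval is 1 half-life, so f = 2^(−1) = 0.5.
Accumulation ratio R = 1/(1 − f) = 1/0.5 = 2/1.
Single-dose peak C₀ = D/Vd = 450/30 = 15 mcg/mL.
Steady-state peak Cmax,ss = C₀·R = 15 × 2/1 ≈ 30.000 mcg/mL.
Steady-state trough Cmin,ss = Cmax,ss·f ≈ 30.000 × 0.5 ≈ 15.000 mcg/mL.
Trough 15.0 mcg/mL vs MEC 22 mcg/mL: subtherapeutic.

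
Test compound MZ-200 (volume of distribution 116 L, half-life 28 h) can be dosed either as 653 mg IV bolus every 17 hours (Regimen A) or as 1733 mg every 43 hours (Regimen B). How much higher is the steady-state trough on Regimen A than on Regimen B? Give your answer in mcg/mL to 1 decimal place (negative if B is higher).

2.9 mcg/mL

Regimen A: f = (1/2)^(17/28) ≈ 0.6565; Cmin,ss = (653/116)·f/(1−f) ≈ 10.759 mcg/mL.
Regimen B: f = (1/2)^(43/28) ≈ 0.3449; Cmin,ss = (1733/116)·f/(1−f) ≈ 7.865 mcg/mL.
Difference ≈ 10.759 − 7.865 ≈ 2.894 mcg/mL.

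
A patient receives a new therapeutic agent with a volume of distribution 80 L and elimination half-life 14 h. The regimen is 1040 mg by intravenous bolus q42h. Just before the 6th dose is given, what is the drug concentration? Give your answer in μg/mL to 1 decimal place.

f = (1/2)^(τ/t½) = (1/2)^(42/14) ≈ 0.1250.
C₀ = D/Vd = 1040/80 ≈ 13.000 μg/mL.
Before the 6th dose, 5 doses have been given. Superposition: Cmin = C₀·(f + f² + … + f^5).
≈ 13.000 × (0.1250 + 0.0156 + 0.0020 + 0.0002 + 0.0000) ≈ 13.000 × 0.1428 ≈ 1.856 μg/mL.

1.9 μg/mL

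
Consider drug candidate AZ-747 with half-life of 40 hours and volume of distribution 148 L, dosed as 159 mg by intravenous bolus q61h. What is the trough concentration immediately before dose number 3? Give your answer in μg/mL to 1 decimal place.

f = (1/2)^(τ/t½) = (1/2)^(61/40) ≈ 0.3475.
C₀ = D/Vd = 159/148 ≈ 1.074 μg/mL.
Before the 3rd dose, 2 doses have been given. Superposition: Cmin = C₀·(f + f²).
≈ 1.074 × (0.3475 + 0.1208) ≈ 1.074 × 0.4683 ≈ 0.503 μg/mL.

0.5 μg/mL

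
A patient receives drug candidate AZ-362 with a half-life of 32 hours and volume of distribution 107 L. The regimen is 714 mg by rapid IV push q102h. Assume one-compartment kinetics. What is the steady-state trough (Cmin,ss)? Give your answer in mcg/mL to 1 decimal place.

0.8 mcg/mL

k = ln2/t½ = ln2/32 ≈ 0.021661 h⁻¹; fraction remaining f = e^(−kτ) = e^(−0.021661×102) ≈ 0.1098.
Single-dose peak C₀ = D/Vd = 714/107 ≈ 6.673 mcg/mL.
Steady-state trough Cmin,ss = C₀·f/(1−f) ≈ 6.673 × 0.1098/0.8902 ≈ 0.823 mcg/mL.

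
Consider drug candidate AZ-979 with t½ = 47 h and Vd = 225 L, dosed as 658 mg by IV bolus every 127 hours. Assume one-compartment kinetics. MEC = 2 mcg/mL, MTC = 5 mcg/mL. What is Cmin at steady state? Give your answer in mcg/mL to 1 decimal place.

τ/t½ = 127/47 ≈ 2.7021, so fraction remaining f = (1/2)^(127/47) ≈ 0.1537.
Each bolus raises the concentration by D/Vd = 658/225 ≈ 2.924 mcg/mL.
Steady-state trough Cmin,ss = C₀·f/(1−f) ≈ 2.924 × 0.1537/0.8463 ≈ 0.531 mcg/mL.
Trough 0.5 mcg/mL vs MEC 2 mcg/mL: subtherapeutic.

0.5 mcg/mL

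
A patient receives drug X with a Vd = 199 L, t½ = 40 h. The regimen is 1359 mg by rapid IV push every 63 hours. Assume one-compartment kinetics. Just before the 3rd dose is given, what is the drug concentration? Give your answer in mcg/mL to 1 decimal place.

f = (1/2)^(τ/t½) = (1/2)^(63/40) ≈ 0.3356.
C₀ = D/Vd = 1359/199 ≈ 6.829 mcg/mL.
Before the 3rd dose, 2 doses have been given. Superposition: Cmin = C₀·(f + f²).
≈ 6.829 × (0.3356 + 0.1126) ≈ 6.829 × 0.4482 ≈ 3.061 mcg/mL.

3.1 mcg/mL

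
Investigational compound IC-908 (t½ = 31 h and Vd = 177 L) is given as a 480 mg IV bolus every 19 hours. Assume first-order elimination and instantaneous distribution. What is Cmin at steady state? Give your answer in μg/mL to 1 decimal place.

Over one 19-h interval, 19/31 ≈ 0.6129 half-lives elapse, leaving f ≈ 0.6539 of each dose.
Each bolus raises the concentration by D/Vd = 480/177 ≈ 2.712 μg/mL.
Steady-state trough Cmin,ss = C₀·f/(1−f) ≈ 2.712 × 0.6539/0.3461 ≈ 5.124 μg/mL.

5.1 μg/mL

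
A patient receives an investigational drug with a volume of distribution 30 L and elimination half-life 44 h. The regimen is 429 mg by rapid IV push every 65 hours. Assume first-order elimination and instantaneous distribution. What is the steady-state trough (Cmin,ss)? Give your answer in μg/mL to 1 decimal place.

τ/t½ = 65/44 ≈ 1.4773, so fraction remaining f = (1/2)^(65/44) ≈ 0.3592.
Accumulation ratio R = 1/(1 − f) ≈ 1/0.6408 ≈ 1.5605.
Each bolus raises the concentration by D/Vd = 429/30 ≈ 14.300 μg/mL.
Cmax,ss = C₀/(1 − f) ≈ 14.300/0.6408 ≈ 22.316 μg/mL.
One interval later, Cmin,ss = Cmax,ss·e^(−kτ) ≈ 22.316 × 0.3592 ≈ 8.016 μg/mL.

8.0 μg/mL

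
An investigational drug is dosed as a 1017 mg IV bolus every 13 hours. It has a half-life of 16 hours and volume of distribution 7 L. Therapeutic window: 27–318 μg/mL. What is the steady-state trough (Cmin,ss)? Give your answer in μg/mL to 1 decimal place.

τ/t½ = 13/16 ≈ 0.8125, so fraction remaining f = (1/2)^(13/16) ≈ 0.5694.
At steady state, accumulation factor R = 1/(1 − e^(−kτ)) ≈ 2.3223.
Each bolus raises the concentration by D/Vd = 1017/7 ≈ 145.286 μg/mL.
Steady-state peak Cmax,ss = C₀·R ≈ 145.286 × 2.3223 ≈ 337.398 μg/mL.
Steady-state trough Cmin,ss = Cmax,ss·f ≈ 337.398 × 0.5694 ≈ 192.114 μg/mL.
Trough 192.1 μg/mL vs MEC 27 μg/mL: adequate.

192.1 μg/mL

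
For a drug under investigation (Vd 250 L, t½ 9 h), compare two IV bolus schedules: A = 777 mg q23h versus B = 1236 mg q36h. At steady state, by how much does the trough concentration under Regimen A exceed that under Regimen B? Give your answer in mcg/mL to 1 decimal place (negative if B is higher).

Regimen A: f = (1/2)^(23/9) ≈ 0.1701; Cmin,ss = (777/250)·f/(1−f) ≈ 0.637 mcg/mL.
Regimen B: f = (1/2)^(36/9) ≈ 0.0625; Cmin,ss = (1236/250)·f/(1−f) ≈ 0.330 mcg/mL.
Difference ≈ 0.637 − 0.330 ≈ 0.307 mcg/mL.

0.3 mcg/mL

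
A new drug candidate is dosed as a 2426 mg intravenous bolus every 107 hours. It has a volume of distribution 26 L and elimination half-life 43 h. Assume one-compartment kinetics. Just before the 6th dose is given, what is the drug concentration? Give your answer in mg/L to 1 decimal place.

f = (1/2)^(τ/t½) = (1/2)^(107/43) ≈ 0.1782.
C₀ = D/Vd = 2426/26 ≈ 93.308 mg/L.
Before the 6th dose, 5 doses have been given. Superposition: Cmin = C₀·(f + f² + … + f^5).
≈ 93.308 × (0.1782 + 0.0318 + 0.0057 + 0.0010 + 0.0002) ≈ 93.308 × 0.2169 ≈ 20.239 mg/L.

20.2 mg/L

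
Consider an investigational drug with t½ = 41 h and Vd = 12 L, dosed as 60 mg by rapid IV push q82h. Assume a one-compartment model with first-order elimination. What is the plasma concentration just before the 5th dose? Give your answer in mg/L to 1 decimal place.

1.7 mg/L

f = (1/2)^(τ/t½) = (1/2)^(82/41) ≈ 0.2500.
C₀ = D/Vd = 60/12 ≈ 5.000 mg/L.
Before the 5th dose, 4 doses have been given. Superposition: Cmin = C₀·(f + f² + … + f^4).
≈ 5.000 × (0.2500 + 0.0625 + 0.0156 + 0.0039) ≈ 5.000 × 0.3320 ≈ 1.660 mg/L.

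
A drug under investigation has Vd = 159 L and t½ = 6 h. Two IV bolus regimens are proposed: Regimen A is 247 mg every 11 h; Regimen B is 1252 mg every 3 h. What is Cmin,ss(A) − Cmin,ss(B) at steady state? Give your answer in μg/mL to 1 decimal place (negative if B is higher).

Regimen A: f = (1/2)^(11/6) ≈ 0.2806; Cmin,ss = (247/159)·f/(1−f) ≈ 0.606 μg/mL.
Regimen B: f = (1/2)^(3/6) ≈ 0.7071; Cmin,ss = (1252/159)·f/(1−f) ≈ 19.009 μg/mL.
Difference ≈ 0.606 − 19.009 ≈ -18.403 μg/mL.

-18.4 μg/mL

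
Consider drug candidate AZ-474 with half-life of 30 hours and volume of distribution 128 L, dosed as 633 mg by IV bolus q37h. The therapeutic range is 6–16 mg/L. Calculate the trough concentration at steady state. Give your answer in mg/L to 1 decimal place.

3.7 mg/L

Over one 37-h interval, 37/30 ≈ 1.2333 half-lives elapse, leaving f ≈ 0.4253 of each dose.
At steady state, accumulation factor R = 1/(1 − e^(−kτ)) ≈ 1.7400.
Single-dose peak C₀ = D/Vd = 633/128 ≈ 4.945 mg/L.
Steady-state peak Cmax,ss = C₀·R ≈ 4.945 × 1.7400 ≈ 8.604 mg/L.
One interval later, Cmin,ss = Cmax,ss·e^(−kτ) ≈ 8.604 × 0.4253 ≈ 3.659 mg/L.
Trough 3.7 mg/L vs MEC 6 mg/L: subtherapeutic.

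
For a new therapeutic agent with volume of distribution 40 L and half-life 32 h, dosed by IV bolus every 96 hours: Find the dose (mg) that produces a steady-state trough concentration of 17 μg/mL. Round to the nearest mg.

4760 mg

τ/t½ = 96/32 ≈ 3, so f = (1/2)^(96/32) ≈ 0.125000.
Cmin,ss = (D/Vd)·f/(1−f), so D = Cmin,ss·Vd·(1−f)/f.
D = 17 × 40 × (1−f)/f ≈ 17 × 40 × 7.00000 ≈ 4760.00 mg.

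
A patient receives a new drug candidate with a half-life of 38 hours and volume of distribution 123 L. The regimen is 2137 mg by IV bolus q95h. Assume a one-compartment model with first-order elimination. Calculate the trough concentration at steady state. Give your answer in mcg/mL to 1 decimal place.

3.7 mcg/mL

k = ln2/t½ = ln2/38 ≈ 0.018241 h⁻¹; fraction remaining f = e^(−kτ) = e^(−0.018241×95) ≈ 0.1768.
Single-dose peak C₀ = D/Vd = 2137/123 ≈ 17.374 mcg/mL.
Steady-state trough Cmin,ss = C₀·f/(1−f) ≈ 17.374 × 0.1768/0.8232 ≈ 3.731 mcg/mL.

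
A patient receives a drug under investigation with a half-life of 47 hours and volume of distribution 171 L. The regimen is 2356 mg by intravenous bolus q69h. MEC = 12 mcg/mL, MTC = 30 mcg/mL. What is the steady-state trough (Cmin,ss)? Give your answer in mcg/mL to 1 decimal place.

7.8 mcg/mL

k = ln2/t½ = ln2/47 ≈ 0.014748 h⁻¹; fraction remaining f = e^(−kτ) = e^(−0.014748×69) ≈ 0.3615.
Single-dose peak C₀ = D/Vd = 2356/171 ≈ 13.778 mcg/mL.
Steady-state trough Cmin,ss = C₀·f/(1−f) ≈ 13.778 × 0.3615/0.6385 ≈ 7.801 mcg/mL.
Trough 7.8 mcg/mL vs MEC 12 mcg/mL: subtherapeutic.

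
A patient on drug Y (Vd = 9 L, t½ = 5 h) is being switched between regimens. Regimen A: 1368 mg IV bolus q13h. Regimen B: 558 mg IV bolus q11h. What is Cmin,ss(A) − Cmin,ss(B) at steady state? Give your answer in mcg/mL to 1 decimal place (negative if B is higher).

Regimen A: f = (1/2)^(13/5) ≈ 0.1649; Cmin,ss = (1368/9)·f/(1−f) ≈ 30.014 mcg/mL.
Regimen B: f = (1/2)^(11/5) ≈ 0.2176; Cmin,ss = (558/9)·f/(1−f) ≈ 17.243 mcg/mL.
Difference ≈ 30.014 − 17.243 ≈ 12.771 mcg/mL.

12.8 mcg/mL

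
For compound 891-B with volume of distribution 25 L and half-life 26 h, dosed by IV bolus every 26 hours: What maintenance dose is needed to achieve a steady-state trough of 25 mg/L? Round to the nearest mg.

τ/t½ = 26/26 ≈ 1, so f = (1/2)^(26/26) ≈ 0.500000.
Cmin,ss = (D/Vd)·f/(1−f), so D = Cmin,ss·Vd·(1−f)/f.
D = 25 × 25 × (1−f)/f ≈ 25 × 25 × 1.00000 ≈ 625.00 mg.

625 mg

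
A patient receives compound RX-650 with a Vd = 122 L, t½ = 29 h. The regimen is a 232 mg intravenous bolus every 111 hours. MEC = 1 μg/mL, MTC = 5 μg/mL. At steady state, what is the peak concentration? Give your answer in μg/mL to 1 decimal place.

2.0 μg/mL

k = ln2/t½ = ln2/29 ≈ 0.023902 h⁻¹; fraction remaining f = e^(−kτ) = e^(−0.023902×111) ≈ 0.0704.
At steady state, accumulation factor R = 1/(1 − e^(−kτ)) ≈ 1.0757.
Each bolus raises the concentration by D/Vd = 232/122 ≈ 1.902 μg/mL.
Cmax,ss = C₀/(1 − f) ≈ 1.902/0.9296 ≈ 2.046 μg/mL.
Peak 2.0 μg/mL vs MTC 5 μg/mL: below toxic threshold.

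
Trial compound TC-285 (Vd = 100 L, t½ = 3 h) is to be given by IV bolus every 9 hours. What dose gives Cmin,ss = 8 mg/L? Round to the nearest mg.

τ/t½ = 9/3 ≈ 3, so f = (1/2)^(9/3) ≈ 0.125000.
Cmin,ss = (D/Vd)·f/(1−f), so D = Cmin,ss·Vd·(1−f)/f.
D = 8 × 100 × (1−f)/f ≈ 8 × 100 × 7.00000 ≈ 5600.00 mg.

5600 mg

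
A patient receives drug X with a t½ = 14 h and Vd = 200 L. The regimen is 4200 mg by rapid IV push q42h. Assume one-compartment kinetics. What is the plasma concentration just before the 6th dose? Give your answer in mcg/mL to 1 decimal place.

3.0 mcg/mL

f = (1/2)^(τ/t½) = (1/2)^(42/14) ≈ 0.1250.
C₀ = D/Vd = 4200/200 ≈ 21.000 mcg/mL.
Before the 6th dose, 5 doses have been given. Superposition: Cmin = C₀·(f + f² + … + f^5).
≈ 21.000 × (0.1250 + 0.0156 + 0.0020 + 0.0002 + 0.0000) ≈ 21.000 × 0.1428 ≈ 2.999 mcg/mL.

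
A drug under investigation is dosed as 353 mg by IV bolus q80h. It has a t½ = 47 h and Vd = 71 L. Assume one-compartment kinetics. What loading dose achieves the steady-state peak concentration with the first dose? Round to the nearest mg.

510 mg

f = (1/2)^(80/47) ≈ 0.307333; accumulation ratio R = 1/(1−f) ≈ 1.44370.
Loading dose to hit Cmax,ss on first dose: D_load = D_maint·R ≈ 353 × 1.44370 ≈ 509.63 mg.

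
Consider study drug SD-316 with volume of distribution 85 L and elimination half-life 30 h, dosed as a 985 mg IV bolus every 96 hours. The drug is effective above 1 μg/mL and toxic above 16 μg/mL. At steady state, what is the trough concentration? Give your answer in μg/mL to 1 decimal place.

k = ln2/t½ = ln2/30 ≈ 0.023105 h⁻¹; fraction remaining f = e^(−kτ) = e^(−0.023105×96) ≈ 0.1088.
At steady state, accumulation factor R = 1/(1 − e^(−kτ)) ≈ 1.1221.
Single-dose peak C₀ = D/Vd = 985/85 ≈ 11.588 μg/mL.
Cmax,ss = C₀/(1 − f) ≈ 11.588/0.8912 ≈ 13.003 μg/mL.
One interval later, Cmin,ss = Cmax,ss·e^(−kτ) ≈ 13.003 × 0.1088 ≈ 1.415 μg/mL.
Trough 1.4 μg/mL vs MEC 1 μg/mL: adequate.

1.4 μg/mL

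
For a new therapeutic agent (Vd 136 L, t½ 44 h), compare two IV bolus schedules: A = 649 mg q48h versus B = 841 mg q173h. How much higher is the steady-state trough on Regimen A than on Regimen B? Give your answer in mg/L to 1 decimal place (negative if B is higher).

Regimen A: f = (1/2)^(48/44) ≈ 0.4695; Cmin,ss = (649/136)·f/(1−f) ≈ 4.223 mg/L.
Regimen B: f = (1/2)^(173/44) ≈ 0.0655; Cmin,ss = (841/136)·f/(1−f) ≈ 0.433 mg/L.
Difference ≈ 4.223 − 0.433 ≈ 3.790 mg/L.

3.8 mg/L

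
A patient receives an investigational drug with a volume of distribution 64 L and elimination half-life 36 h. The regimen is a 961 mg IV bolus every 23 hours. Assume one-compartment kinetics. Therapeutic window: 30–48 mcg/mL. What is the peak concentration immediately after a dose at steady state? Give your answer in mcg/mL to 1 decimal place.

τ/t½ = 23/36 ≈ 0.63889, so fraction remaining f = (1/2)^(23/36) ≈ 0.6422.
At steady state, accumulation factor R = 1/(1 − e^(−kτ)) ≈ 2.7949.
Single-dose peak C₀ = D/Vd = 961/64 ≈ 15.016 mcg/mL.
Steady-state peak Cmax,ss = C₀·R ≈ 15.016 × 2.7949 ≈ 41.968 mcg/mL.
Peak 42.0 mcg/mL vs MTC 48 mcg/mL: below toxic threshold.

42.0 mcg/mL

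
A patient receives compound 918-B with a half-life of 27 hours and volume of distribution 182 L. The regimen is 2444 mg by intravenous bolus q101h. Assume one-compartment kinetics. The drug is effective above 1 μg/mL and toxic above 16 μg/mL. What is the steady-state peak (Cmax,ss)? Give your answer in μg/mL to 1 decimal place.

k = ln2/t½ = ln2/27 ≈ 0.025672 h⁻¹; fraction remaining f = e^(−kτ) = e^(−0.025672×101) ≈ 0.0748.
At steady state, accumulation factor R = 1/(1 − e^(−kτ)) ≈ 1.0808.
Each bolus raises the concentration by D/Vd = 2444/182 ≈ 13.429 μg/mL.
Steady-state peak Cmax,ss = C₀·R ≈ 13.429 × 1.0808 ≈ 14.514 μg/mL.
Peak 14.5 μg/mL vs MTC 16 μg/mL: below toxic threshold.

14.5 μg/mL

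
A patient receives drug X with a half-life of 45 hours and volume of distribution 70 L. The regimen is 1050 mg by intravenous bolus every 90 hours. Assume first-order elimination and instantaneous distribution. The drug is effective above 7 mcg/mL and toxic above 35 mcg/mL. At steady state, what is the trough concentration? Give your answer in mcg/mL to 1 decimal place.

τ = 90 h = 2 half-lives, so f = (1/2)^2 = 0.25.
At steady state, R = 1/(1 − 0.25) = 4/3.
Single-dose peak C₀ = D/Vd = 1050/70 = 15 mcg/mL.
Steady-state peak Cmax,ss = C₀·R = 15 × 4/3 ≈ 20.000 mcg/mL.
Steady-state trough Cmin,ss = Cmax,ss·f ≈ 20.000 × 0.25 ≈ 5.000 mcg/mL.
Trough 5.0 mcg/mL vs MEC 7 mcg/mL: subtherapeutic.

5.0 mcg/mL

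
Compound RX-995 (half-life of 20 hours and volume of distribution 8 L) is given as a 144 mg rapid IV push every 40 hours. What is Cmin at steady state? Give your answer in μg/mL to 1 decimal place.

τ = 40 h = 2 half-lives, so f = (1/2)^2 = 0.25.
Accumulation ratio R = 1/(1 − f) = 1/0.75 = 4/3.
Single-dose peak C₀ = D/Vd = 144/8 = 18 μg/mL.
Steady-state peak Cmax,ss = C₀·R = 18 × 4/3 ≈ 24.000 μg/mL.
Steady-state trough Cmin,ss = Cmax,ss·f ≈ 24.000 × 0.25 ≈ 6.000 μg/mL.

6.0 μg/mL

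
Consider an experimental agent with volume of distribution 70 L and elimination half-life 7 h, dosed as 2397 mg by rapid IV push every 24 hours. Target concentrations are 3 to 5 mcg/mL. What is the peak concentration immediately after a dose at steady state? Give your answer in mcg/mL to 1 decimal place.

k = ln2/t½ = ln2/7 ≈ 0.099021 h⁻¹; fraction remaining f = e^(−kτ) = e^(−0.099021×24) ≈ 0.0929.
At steady state, accumulation factor R = 1/(1 − e^(−kτ)) ≈ 1.1024.
Each bolus raises the concentration by D/Vd = 2397/70 ≈ 34.243 mcg/mL.
Steady-state peak Cmax,ss = C₀·R ≈ 34.243 × 1.1024 ≈ 37.749 mcg/mL.
Peak 37.7 mcg/mL vs MTC 5 mcg/mL: exceeds toxic threshold.

37.7 mcg/mL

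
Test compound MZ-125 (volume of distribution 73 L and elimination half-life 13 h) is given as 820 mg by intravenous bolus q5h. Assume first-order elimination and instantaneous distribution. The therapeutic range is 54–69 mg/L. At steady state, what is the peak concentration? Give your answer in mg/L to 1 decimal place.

τ/t½ = 5/13 ≈ 0.38462, so fraction remaining f = (1/2)^(5/13) ≈ 0.7660.
Accumulation ratio R = 1/(1 − f) ≈ 1/0.2340 ≈ 4.2735.
Single-dose peak C₀ = D/Vd = 820/73 ≈ 11.233 mg/L.
Cmax,ss = C₀/(1 − f) ≈ 11.233/0.2340 ≈ 48.004 mg/L.
Peak 48.0 mg/L vs MTC 69 mg/L: below toxic threshold.

48.0 mg/L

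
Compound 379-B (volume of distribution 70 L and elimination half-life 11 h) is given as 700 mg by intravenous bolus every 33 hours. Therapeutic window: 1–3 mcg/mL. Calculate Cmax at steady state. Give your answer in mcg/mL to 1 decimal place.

τ = 33 h = 3 half-lives, so f = (1/2)^3 = 0.125.
Accumulation ratio R = 1/(1 − f) = 1/0.875 = 8/7.
Single-dose peak C₀ = D/Vd = 700/70 = 10 mcg/mL.
Steady-state peak Cmax,ss = C₀·R = 10 × 8/7 ≈ 11.429 mcg/mL.
Peak 11.4 mcg/mL vs MTC 3 mcg/mL: exceeds toxic threshold.

11.4 mcg/mL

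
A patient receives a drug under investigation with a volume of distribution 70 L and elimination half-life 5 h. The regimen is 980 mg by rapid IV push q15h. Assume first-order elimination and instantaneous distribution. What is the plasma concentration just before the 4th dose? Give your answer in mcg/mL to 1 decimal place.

2.0 mcg/mL

f = (1/2)^(τ/t½) = (1/2)^(15/5) ≈ 0.1250.
C₀ = D/Vd = 980/70 ≈ 14.000 mcg/mL.
Before the 4th dose, 3 doses have been given. Superposition: Cmin = C₀·(f + f² + … + f^3).
≈ 14.000 × (0.1250 + 0.0156 + 0.0020) ≈ 14.000 × 0.1426 ≈ 1.996 mcg/mL.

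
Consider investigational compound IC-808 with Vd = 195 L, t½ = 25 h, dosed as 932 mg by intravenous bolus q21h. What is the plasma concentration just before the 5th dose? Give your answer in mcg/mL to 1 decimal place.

5.5 mcg/mL

f = (1/2)^(τ/t½) = (1/2)^(21/25) ≈ 0.5586.
C₀ = D/Vd = 932/195 ≈ 4.779 mcg/mL.
Before the 5th dose, 4 doses have been given. Superposition: Cmin = C₀·(f + f² + … + f^4).
≈ 4.779 × (0.5586 + 0.3120 + 0.1743 + 0.0974) ≈ 4.779 × 1.1423 ≈ 5.459 mcg/mL.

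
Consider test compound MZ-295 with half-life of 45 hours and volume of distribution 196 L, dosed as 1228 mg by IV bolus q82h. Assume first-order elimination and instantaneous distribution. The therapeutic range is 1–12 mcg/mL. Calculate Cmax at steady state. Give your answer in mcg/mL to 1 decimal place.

8.7 mcg/mL

k = ln2/t½ = ln2/45 ≈ 0.015403 h⁻¹; fraction remaining f = e^(−kτ) = e^(−0.015403×82) ≈ 0.2828.
At steady state, accumulation factor R = 1/(1 − e^(−kτ)) ≈ 1.3943.
Single-dose peak C₀ = D/Vd = 1228/196 ≈ 6.265 mcg/mL.
Steady-state peak Cmax,ss = C₀·R ≈ 6.265 × 1.3943 ≈ 8.735 mcg/mL.
Peak 8.7 mcg/mL vs MTC 12 mcg/mL: below toxic threshold.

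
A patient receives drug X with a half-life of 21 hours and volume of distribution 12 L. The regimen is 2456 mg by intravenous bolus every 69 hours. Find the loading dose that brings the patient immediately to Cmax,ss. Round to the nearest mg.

f = (1/2)^(69/21) ≈ 0.102542; accumulation ratio R = 1/(1−f) ≈ 1.11426.
Loading dose to hit Cmax,ss on first dose: D_load = D_maint·R ≈ 2456 × 1.11426 ≈ 2736.62 mg.

2737 mg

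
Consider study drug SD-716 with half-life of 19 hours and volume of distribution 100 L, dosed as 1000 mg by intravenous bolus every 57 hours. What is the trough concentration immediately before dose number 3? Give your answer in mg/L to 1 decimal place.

1.4 mg/L

f = (1/2)^(τ/t½) = (1/2)^(57/19) ≈ 0.1250.
C₀ = D/Vd = 1000/100 ≈ 10.000 mg/L.
Before the 3rd dose, 2 doses have been given. Superposition: Cmin = C₀·(f + f²).
≈ 10.000 × (0.1250 + 0.0156) ≈ 10.000 × 0.1406 ≈ 1.406 mg/L.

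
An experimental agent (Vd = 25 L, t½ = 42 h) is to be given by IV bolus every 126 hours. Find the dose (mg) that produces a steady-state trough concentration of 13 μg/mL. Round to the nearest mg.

2275 mg

τ/t½ = 126/42 ≈ 3, so f = (1/2)^(126/42) ≈ 0.125000.
Cmin,ss = (D/Vd)·f/(1−f), so D = Cmin,ss·Vd·(1−f)/f.
D = 13 × 25 × (1−f)/f ≈ 13 × 25 × 7.00000 ≈ 2275.00 mg.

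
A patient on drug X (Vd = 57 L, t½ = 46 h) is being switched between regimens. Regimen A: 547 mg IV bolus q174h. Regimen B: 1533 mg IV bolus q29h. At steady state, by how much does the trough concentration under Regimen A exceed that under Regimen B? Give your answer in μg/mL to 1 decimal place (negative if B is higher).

Regimen A: f = (1/2)^(174/46) ≈ 0.0727; Cmin,ss = (547/57)·f/(1−f) ≈ 0.752 μg/mL.
Regimen B: f = (1/2)^(29/46) ≈ 0.6460; Cmin,ss = (1533/57)·f/(1−f) ≈ 49.079 μg/mL.
Difference ≈ 0.752 − 49.079 ≈ -48.327 μg/mL.

-48.3 μg/mL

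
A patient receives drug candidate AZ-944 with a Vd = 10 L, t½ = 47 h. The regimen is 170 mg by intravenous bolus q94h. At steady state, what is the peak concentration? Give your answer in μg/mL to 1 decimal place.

τ = 94 h = 2 half-lives, so f = (1/2)^2 = 0.25.
At steady state, R = 1/(1 − 0.25) = 4/3.
Single-dose peak C₀ = D/Vd = 170/10 = 17 μg/mL.
Steady-state peak Cmax,ss = C₀·R = 17 × 4/3 ≈ 22.667 μg/mL.

22.7 μg/mL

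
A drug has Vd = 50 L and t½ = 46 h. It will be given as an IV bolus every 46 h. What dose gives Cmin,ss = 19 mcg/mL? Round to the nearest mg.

950 mg

τ/t½ = 46/46 ≈ 1, so f = (1/2)^(46/46) ≈ 0.500000.
Cmin,ss = (D/Vd)·f/(1−f), so D = Cmin,ss·Vd·(1−f)/f.
D = 19 × 50 × (1−f)/f ≈ 19 × 50 × 1.00000 ≈ 950.00 mg.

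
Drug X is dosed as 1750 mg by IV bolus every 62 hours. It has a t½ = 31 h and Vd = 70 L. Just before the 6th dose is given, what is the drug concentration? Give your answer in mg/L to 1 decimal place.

8.3 mg/L

f = (1/2)^(τ/t½) = (1/2)^(62/31) ≈ 0.2500.
C₀ = D/Vd = 1750/70 ≈ 25.000 mg/L.
Before the 6th dose, 5 doses have been given. Superposition: Cmin = C₀·(f + f² + … + f^5).
≈ 25.000 × (0.2500 + 0.0625 + 0.0156 + 0.0039 + 0.0010) ≈ 25.000 × 0.3330 ≈ 8.325 mg/L.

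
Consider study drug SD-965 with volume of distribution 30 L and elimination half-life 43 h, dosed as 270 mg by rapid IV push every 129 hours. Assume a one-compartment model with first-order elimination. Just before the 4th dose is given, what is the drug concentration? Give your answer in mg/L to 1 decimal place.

1.3 mg/L

f = (1/2)^(τ/t½) = (1/2)^(129/43) ≈ 0.1250.
C₀ = D/Vd = 270/30 ≈ 9.000 mg/L.
Before the 4th dose, 3 doses have been given. Superposition: Cmin = C₀·(f + f² + … + f^3).
≈ 9.000 × (0.1250 + 0.0156 + 0.0020) ≈ 9.000 × 0.1426 ≈ 1.283 mg/L.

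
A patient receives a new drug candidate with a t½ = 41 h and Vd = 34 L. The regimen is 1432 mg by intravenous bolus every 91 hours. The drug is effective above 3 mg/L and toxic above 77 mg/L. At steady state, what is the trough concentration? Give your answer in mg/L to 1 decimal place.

11.5 mg/L

τ/t½ = 91/41 ≈ 2.2195, so fraction remaining f = (1/2)^(91/41) ≈ 0.2147.
At steady state, accumulation factor R = 1/(1 − e^(−kτ)) ≈ 1.2734.
Each bolus raises the concentration by D/Vd = 1432/34 ≈ 42.118 mg/L.
Steady-state peak Cmax,ss = C₀·R ≈ 42.118 × 1.2734 ≈ 53.633 mg/L.
One interval later, Cmin,ss = Cmax,ss·e^(−kτ) ≈ 53.633 × 0.2147 ≈ 11.515 mg/L.
Trough 11.5 mg/L vs MEC 3 mg/L: adequate.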